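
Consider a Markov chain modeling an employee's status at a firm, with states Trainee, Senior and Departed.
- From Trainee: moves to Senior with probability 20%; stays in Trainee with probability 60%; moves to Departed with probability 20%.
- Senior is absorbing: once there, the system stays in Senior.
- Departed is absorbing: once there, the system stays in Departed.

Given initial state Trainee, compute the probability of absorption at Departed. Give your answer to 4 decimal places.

0.5000

Let h(s) be the probability of absorption at Departed starting from transient state s. Then h(Departed) = 1 and h(Senior) = 0. By first-step analysis:
h(Trainee) = 0.6·h(Trainee) + 0.2·0 + 0.2·1
Solving: h(Trainee) = 0.5000.
Starting from Trainee, the probability is 0.5000.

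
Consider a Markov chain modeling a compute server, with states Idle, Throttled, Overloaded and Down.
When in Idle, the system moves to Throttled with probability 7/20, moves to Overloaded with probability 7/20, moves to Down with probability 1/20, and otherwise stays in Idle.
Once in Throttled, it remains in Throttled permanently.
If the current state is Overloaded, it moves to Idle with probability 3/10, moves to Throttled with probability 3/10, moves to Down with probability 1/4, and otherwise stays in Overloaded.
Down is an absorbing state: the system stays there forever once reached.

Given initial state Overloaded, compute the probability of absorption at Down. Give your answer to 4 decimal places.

Let h(s) be the probability of absorption at Down starting from transient state s. Then h(Down) = 1 and h(Throttled) = 0. By first-step analysis:
h(Idle) = 0.25·h(Idle) + 0.35·0 + 0.35·h(Overloaded) + 0.05·1
h(Overloaded) = 0.3·h(Idle) + 0.3·0 + 0.15·h(Overloaded) + 0.25·1
Solving: h(Idle) = 0.2441, h(Overloaded) = 0.3803.
Starting from Overloaded, the probability is 0.3803.

0.3803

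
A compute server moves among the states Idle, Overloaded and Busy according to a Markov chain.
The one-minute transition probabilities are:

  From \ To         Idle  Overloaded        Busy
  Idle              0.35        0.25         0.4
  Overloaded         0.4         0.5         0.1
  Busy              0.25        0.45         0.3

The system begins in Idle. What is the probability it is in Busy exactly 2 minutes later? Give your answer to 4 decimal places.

Sum over the intermediate state after 1 minute:
P = P(Idle→Idle)·P(Idle→Busy) + P(Idle→Overloaded)·P(Overloaded→Busy) + P(Idle→Busy)·P(Busy→Busy)
  = 0.35×0.4 + 0.25×0.1 + 0.4×0.3
  = 0.1400 + 0.0250 + 0.1200 = 0.2850

0.2850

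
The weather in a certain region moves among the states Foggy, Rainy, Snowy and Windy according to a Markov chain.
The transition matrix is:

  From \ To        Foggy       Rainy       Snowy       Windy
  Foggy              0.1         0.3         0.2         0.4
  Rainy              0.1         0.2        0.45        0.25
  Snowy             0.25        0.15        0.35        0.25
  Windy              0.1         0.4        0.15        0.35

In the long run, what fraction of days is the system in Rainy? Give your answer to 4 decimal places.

Let the stationary distribution be π with π = πP and π_1 + π_2 + π_3 + π_4 = 1.
π_1 = 0.1·π_1 + 0.1·π_2 + 0.25·π_3 + 0.1·π_4
π_2 = 0.3·π_1 + 0.2·π_2 + 0.15·π_3 + 0.4·π_4
π_3 = 0.2·π_1 + 0.45·π_2 + 0.35·π_3 + 0.15·π_4
Solving with the normalization constraint gives π = (0.1441, 0.2601, 0.2940, 0.3018).
So the stationary probability of Rainy is 0.2601.

0.2601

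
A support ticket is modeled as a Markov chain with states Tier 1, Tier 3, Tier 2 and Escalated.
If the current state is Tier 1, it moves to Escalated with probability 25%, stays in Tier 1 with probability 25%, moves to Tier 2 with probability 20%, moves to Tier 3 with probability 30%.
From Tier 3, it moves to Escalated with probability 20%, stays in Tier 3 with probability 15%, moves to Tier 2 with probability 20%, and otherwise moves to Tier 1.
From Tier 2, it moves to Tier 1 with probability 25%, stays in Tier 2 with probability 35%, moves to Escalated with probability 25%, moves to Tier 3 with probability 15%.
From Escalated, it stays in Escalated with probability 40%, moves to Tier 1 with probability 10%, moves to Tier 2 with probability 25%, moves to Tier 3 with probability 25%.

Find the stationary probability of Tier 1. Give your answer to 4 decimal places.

Let the stationary distribution be π with π = πP and π_1 + π_2 + π_3 + π_4 = 1.
π_1 = 0.25·π_1 + 0.45·π_2 + 0.25·π_3 + 0.1·π_4
π_2 = 0.3·π_1 + 0.15·π_2 + 0.15·π_3 + 0.25·π_4
π_3 = 0.2·π_1 + 0.2·π_2 + 0.35·π_3 + 0.25·π_4
Solving with the normalization constraint gives π = (0.2509, 0.2158, 0.2518, 0.2814).
So the stationary probability of Tier 1 is 0.2509.

0.2509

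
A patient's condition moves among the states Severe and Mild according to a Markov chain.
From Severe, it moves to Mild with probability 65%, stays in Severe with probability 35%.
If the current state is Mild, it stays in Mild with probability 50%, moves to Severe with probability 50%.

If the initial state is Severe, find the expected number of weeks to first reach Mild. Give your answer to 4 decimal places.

1.5385

Let t(s) be the expected number of weeks to first reach Mild from state s, with t(Mild) = 0. Conditioning on the first week:
t(Severe) = 1 + 0.35·t(Severe)
Solving: t(Severe) = 1.5385.
Expected weeks from Severe to Mild: 1.5385.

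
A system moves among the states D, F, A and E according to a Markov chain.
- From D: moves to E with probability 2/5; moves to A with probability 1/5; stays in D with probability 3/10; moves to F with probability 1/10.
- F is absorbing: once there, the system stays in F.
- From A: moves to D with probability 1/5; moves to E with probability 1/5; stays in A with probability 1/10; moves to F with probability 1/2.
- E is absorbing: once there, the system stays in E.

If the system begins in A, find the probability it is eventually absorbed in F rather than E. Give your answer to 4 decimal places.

Let h(s) be the probability of absorption at F starting from transient state s. Then h(F) = 1 and h(E) = 0. By first-step analysis:
h(D) = 0.3·h(D) + 0.1·1 + 0.2·h(A) + 0.4·0
h(A) = 0.2·h(D) + 0.5·1 + 0.1·h(A) + 0.2·0
Solving: h(D) = 0.3220, h(A) = 0.6271.
Starting from A, the probability is 0.6271.

0.6271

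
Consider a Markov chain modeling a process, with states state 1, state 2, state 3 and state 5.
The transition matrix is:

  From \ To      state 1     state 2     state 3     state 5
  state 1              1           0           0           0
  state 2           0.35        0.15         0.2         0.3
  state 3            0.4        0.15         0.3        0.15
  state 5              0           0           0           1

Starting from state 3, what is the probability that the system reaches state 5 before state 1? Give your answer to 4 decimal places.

0.3053

Let h(s) be the probability of absorption at state 5 starting from transient state s. Then h(state 5) = 1 and h(state 1) = 0. By first-step analysis:
h(state 2) = 0.35·0 + 0.15·h(state 2) + 0.2·h(state 3) + 0.3·1
h(state 3) = 0.4·0 + 0.15·h(state 2) + 0.3·h(state 3) + 0.15·1
Solving: h(state 2) = 0.4248, h(state 3) = 0.3053.
Starting from state 3, the probability is 0.3053.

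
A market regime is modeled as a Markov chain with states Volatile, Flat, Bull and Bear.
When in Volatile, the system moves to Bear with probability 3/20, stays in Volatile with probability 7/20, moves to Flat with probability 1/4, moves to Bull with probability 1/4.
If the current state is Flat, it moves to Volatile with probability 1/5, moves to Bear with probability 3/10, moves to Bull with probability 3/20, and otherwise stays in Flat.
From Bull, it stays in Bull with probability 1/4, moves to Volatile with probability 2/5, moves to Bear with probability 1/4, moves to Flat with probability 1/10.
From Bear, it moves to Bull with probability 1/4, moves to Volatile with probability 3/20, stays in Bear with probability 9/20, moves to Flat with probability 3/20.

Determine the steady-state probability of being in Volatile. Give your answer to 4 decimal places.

0.2721

Let the stationary distribution be π with π = πP and π_1 + π_2 + π_3 + π_4 = 1.
π_1 = 0.35·π_1 + 0.2·π_2 + 0.4·π_3 + 0.15·π_4
π_2 = 0.25·π_1 + 0.35·π_2 + 0.1·π_3 + 0.15·π_4
π_3 = 0.25·π_1 + 0.15·π_2 + 0.25·π_3 + 0.25·π_4
Solving with the normalization constraint gives π = (0.2721, 0.2072, 0.2293, 0.2914).
So the stationary probability of Volatile is 0.2721.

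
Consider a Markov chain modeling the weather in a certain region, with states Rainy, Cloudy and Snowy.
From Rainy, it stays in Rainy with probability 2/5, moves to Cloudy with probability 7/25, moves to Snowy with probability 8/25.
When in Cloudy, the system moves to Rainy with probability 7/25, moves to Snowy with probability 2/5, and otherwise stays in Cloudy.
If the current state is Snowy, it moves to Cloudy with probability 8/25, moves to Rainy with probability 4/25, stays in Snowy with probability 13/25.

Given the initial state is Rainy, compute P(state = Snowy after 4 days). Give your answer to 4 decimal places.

0.4298

Propagate the distribution vector 4 days from Rainy.
After 0 days: (1.0000, 0.0000, 0.0000)
After 1 day: (0.4000, 0.2800, 0.3200)
After 2 days: (0.2896, 0.3040, 0.4064)
After 3 days: (0.2660, 0.3084, 0.4256)
After 4 days: (0.2608, 0.3094, 0.4298)
P(in Snowy after 4 days) = 0.4298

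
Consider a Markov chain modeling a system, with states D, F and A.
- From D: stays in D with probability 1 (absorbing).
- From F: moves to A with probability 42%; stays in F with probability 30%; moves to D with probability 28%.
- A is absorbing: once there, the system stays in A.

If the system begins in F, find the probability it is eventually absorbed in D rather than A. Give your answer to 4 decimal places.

Let h(s) be the probability of absorption at D starting from transient state s. Then h(D) = 1 and h(A) = 0. By first-step analysis:
h(F) = 0.28·1 + 0.3·h(F) + 0.42·0
Solving: h(F) = 0.4000.
Starting from F, the probability is 0.4000.

0.4000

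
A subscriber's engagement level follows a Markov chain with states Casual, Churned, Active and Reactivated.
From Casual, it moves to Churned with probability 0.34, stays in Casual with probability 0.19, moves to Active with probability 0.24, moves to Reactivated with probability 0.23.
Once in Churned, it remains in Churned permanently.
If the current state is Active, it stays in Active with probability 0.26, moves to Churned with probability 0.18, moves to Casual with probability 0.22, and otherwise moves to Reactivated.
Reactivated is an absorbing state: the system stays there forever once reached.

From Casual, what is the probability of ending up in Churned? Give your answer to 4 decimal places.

0.5393

Let h(s) be the probability of absorption at Churned starting from transient state s. Then h(Churned) = 1 and h(Reactivated) = 0. By first-step analysis:
h(Casual) = 0.19·h(Casual) + 0.34·1 + 0.24·h(Active) + 0.23·0
h(Active) = 0.22·h(Casual) + 0.18·1 + 0.26·h(Active) + 0.34·0
Solving: h(Casual) = 0.5393, h(Active) = 0.4036.
Starting from Casual, the probability is 0.5393.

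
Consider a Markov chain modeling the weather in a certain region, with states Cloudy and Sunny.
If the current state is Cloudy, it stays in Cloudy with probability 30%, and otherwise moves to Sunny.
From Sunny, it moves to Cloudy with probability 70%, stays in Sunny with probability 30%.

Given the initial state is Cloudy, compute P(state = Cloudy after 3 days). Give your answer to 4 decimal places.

0.4680

Propagate the distribution vector 3 days from Cloudy.
After 0 days: (1.0000, 0.0000)
After 1 day: (0.3000, 0.7000)
After 2 days: (0.5800, 0.4200)
After 3 days: (0.4680, 0.5320)
P(in Cloudy after 3 days) = 0.4680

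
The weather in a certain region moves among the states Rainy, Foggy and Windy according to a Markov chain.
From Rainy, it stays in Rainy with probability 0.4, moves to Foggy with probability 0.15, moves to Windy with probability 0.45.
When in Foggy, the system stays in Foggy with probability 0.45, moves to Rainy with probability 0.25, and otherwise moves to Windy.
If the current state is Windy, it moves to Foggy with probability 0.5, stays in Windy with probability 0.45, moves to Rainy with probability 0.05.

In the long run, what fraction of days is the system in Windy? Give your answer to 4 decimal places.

Let the stationary distribution be π with π = πP and π_1 + π_2 + π_3 = 1.
π_1 = 0.4·π_1 + 0.25·π_2 + 0.05·π_3
π_2 = 0.15·π_1 + 0.45·π_2 + 0.5·π_3
Solving with the normalization constraint gives π = (0.2027, 0.4086, 0.3887).
So the stationary probability of Windy is 0.3887.

0.3887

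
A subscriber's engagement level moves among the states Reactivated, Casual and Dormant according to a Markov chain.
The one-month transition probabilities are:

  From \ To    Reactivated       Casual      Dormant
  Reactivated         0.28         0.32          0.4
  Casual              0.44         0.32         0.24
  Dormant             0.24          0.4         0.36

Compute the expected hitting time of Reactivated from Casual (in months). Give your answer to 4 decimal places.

2.5943

Let t(s) be the expected number of months to first reach Reactivated from state s, with t(Reactivated) = 0. Conditioning on the first month:
t(Casual) = 1 + 0.32·t(Casual) + 0.24·t(Dormant)
t(Dormant) = 1 + 0.4·t(Casual) + 0.36·t(Dormant)
Solving: t(Casual) = 2.5943, t(Dormant) = 3.1840.
Expected months from Casual to Reactivated: 2.5943.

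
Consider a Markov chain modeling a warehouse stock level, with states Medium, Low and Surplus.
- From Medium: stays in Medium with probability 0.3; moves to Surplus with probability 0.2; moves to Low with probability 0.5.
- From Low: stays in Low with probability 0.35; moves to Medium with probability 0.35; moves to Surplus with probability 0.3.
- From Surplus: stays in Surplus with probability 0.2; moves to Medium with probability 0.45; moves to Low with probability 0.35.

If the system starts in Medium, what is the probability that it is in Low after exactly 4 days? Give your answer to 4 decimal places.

0.4036

Propagate the distribution vector 4 days from Medium.
After 0 days: (1.0000, 0.0000, 0.0000)
After 1 day: (0.3000, 0.5000, 0.2000)
After 2 days: (0.3550, 0.3950, 0.2500)
After 3 days: (0.3573, 0.4033, 0.2395)
After 4 days: (0.3561, 0.4036, 0.2403)
P(in Low after 4 days) = 0.4036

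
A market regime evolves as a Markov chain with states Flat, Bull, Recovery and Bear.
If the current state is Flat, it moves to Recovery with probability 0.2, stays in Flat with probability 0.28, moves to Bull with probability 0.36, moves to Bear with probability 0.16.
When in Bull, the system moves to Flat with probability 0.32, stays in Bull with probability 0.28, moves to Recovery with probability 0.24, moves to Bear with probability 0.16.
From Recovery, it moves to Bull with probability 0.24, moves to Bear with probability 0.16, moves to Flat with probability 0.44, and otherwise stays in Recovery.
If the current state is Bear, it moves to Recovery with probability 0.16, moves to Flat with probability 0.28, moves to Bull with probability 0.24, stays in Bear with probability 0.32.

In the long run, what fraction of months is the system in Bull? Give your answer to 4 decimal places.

Let the stationary distribution be π with π = πP and π_1 + π_2 + π_3 + π_4 = 1.
π_1 = 0.28·π_1 + 0.32·π_2 + 0.44·π_3 + 0.28·π_4
π_2 = 0.36·π_1 + 0.28·π_2 + 0.24·π_3 + 0.24·π_4
π_3 = 0.2·π_1 + 0.24·π_2 + 0.16·π_3 + 0.16·π_4
Solving with the normalization constraint gives π = (0.3230, 0.2904, 0.1961, 0.1905).
So the stationary probability of Bull is 0.2904.

0.2904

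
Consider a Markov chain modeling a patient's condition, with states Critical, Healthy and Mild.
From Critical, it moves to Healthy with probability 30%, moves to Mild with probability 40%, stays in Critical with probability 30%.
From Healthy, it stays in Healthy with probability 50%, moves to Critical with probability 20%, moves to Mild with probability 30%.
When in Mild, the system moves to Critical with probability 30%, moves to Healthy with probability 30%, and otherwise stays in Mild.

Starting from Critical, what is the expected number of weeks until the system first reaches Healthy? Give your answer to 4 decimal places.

3.3333

Let t(s) be the expected number of weeks to first reach Healthy from state s, with t(Healthy) = 0. Conditioning on the first week:
t(Critical) = 1 + 0.3·t(Critical) + 0.4·t(Mild)
t(Mild) = 1 + 0.3·t(Critical) + 0.4·t(Mild)
Solving: t(Critical) = 3.3333, t(Mild) = 3.3333.
Expected weeks from Critical to Healthy: 3.3333.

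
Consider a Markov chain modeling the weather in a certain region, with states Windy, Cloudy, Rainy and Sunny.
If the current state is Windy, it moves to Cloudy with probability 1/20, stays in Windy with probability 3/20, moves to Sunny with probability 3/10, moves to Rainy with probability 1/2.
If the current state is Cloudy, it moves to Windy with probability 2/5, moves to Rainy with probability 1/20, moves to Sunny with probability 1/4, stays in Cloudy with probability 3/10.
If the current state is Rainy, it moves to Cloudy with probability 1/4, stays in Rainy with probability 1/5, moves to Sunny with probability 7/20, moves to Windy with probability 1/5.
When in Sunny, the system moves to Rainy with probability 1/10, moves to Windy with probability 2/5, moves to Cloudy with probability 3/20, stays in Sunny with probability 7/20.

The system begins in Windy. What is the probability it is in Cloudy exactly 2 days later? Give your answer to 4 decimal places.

Propagate the distribution vector 2 days from Windy.
After 0 days: (1.0000, 0.0000, 0.0000, 0.0000)
After 1 day: (0.1500, 0.0500, 0.5000, 0.3000)
After 2 days: (0.2625, 0.1925, 0.2075, 0.3375)
P(in Cloudy after 2 days) = 0.1925

0.1925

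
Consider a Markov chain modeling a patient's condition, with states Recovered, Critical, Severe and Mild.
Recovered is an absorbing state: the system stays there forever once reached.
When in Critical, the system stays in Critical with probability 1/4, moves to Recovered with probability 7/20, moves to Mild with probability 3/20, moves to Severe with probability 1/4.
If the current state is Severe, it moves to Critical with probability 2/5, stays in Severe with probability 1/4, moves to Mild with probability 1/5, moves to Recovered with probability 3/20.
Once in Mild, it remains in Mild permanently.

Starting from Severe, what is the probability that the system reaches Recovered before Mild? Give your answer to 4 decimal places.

0.5459

Let h(s) be the probability of absorption at Recovered starting from transient state s. Then h(Recovered) = 1 and h(Mild) = 0. By first-step analysis:
h(Critical) = 0.35·1 + 0.25·h(Critical) + 0.25·h(Severe) + 0.15·0
h(Severe) = 0.15·1 + 0.4·h(Critical) + 0.25·h(Severe) + 0.2·0
Solving: h(Critical) = 0.6486, h(Severe) = 0.5459.
Starting from Severe, the probability is 0.5459.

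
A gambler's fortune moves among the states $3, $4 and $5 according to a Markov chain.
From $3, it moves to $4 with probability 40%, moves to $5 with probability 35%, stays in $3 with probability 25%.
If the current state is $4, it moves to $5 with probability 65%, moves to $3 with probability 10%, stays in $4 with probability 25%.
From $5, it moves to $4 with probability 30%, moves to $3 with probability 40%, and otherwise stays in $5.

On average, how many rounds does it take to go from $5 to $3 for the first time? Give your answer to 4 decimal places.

Let t(s) be the expected number of rounds to first reach $3 from state s, with t($3) = 0. Conditioning on the first round:
t($4) = 1 + 0.25·t($4) + 0.65·t($5)
t($5) = 1 + 0.3·t($4) + 0.3·t($5)
Solving: t($4) = 4.0909, t($5) = 3.1818.
Expected rounds from $5 to $3: 3.1818.

3.1818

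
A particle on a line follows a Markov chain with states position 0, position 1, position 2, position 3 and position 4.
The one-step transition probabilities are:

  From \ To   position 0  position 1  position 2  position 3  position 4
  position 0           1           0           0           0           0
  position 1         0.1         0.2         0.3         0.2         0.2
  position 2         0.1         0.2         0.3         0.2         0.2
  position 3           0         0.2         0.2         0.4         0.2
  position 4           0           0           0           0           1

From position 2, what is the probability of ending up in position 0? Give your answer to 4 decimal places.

Let h(s) be the probability of absorption at position 0 starting from transient state s. Then h(position 0) = 1 and h(position 4) = 0. By first-step analysis:
h(position 1) = 0.1·1 + 0.2·h(position 1) + 0.3·h(position 2) + 0.2·h(position 3) + 0.2·0
h(position 2) = 0.1·1 + 0.2·h(position 1) + 0.3·h(position 2) + 0.2·h(position 3) + 0.2·0
h(position 3) = 0.2·h(position 1) + 0.2·h(position 2) + 0.4·h(position 3) + 0.2·0
Solving: h(position 1) = 0.2727, h(position 2) = 0.2727, h(position 3) = 0.1818.
Starting from position 2, the probability is 0.2727.

0.2727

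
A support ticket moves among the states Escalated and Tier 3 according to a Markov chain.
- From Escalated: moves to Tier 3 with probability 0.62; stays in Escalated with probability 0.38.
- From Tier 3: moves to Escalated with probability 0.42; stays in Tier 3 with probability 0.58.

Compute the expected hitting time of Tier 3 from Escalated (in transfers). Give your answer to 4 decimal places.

1.6129

Let t(s) be the expected number of transfers to first reach Tier 3 from state s, with t(Tier 3) = 0. Conditioning on the first transfer:
t(Escalated) = 1 + 0.38·t(Escalated)
Solving: t(Escalated) = 1.6129.
Expected transfers from Escalated to Tier 3: 1.6129.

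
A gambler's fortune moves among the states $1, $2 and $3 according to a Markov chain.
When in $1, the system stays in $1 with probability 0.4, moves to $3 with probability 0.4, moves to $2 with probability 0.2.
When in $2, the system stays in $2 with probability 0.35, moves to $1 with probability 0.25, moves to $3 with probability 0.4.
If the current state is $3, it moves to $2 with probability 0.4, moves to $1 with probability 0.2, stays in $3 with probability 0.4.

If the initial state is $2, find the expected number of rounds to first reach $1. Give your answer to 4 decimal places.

4.3478

Let t(s) be the expected number of rounds to first reach $1 from state s, with t($1) = 0. Conditioning on the first round:
t($2) = 1 + 0.35·t($2) + 0.4·t($3)
t($3) = 1 + 0.4·t($2) + 0.4·t($3)
Solving: t($2) = 4.3478, t($3) = 4.5652.
Expected rounds from $2 to $1: 4.3478.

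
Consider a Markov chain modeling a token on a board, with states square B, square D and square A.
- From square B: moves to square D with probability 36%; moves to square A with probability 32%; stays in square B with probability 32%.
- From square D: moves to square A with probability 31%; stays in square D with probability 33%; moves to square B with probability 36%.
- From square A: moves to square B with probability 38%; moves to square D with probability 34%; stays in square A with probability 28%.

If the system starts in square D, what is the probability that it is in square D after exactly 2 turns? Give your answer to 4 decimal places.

0.3439

Sum over the intermediate state after 1 turn:
P = P(square D→square B)·P(square B→square D) + P(square D→square D)·P(square D→square D) + P(square D→square A)·P(square A→square D)
  = 0.36×0.36 + 0.33×0.33 + 0.31×0.34
  = 0.1296 + 0.1089 + 0.1054 = 0.3439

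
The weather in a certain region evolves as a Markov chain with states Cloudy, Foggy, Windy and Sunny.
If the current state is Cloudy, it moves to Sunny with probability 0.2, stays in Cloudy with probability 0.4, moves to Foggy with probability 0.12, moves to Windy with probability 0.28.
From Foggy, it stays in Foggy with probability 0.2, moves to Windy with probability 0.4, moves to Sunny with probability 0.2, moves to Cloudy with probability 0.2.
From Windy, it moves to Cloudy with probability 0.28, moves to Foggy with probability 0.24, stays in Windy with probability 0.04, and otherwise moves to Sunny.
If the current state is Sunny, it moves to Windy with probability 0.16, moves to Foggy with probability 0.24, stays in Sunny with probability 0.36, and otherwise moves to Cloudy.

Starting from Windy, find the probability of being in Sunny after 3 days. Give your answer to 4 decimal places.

0.3039

Propagate the distribution vector 3 days from Windy.
After 0 days: (0.0000, 0.0000, 1.0000, 0.0000)
After 1 day: (0.2800, 0.2400, 0.0400, 0.4400)
After 2 days: (0.2768, 0.1968, 0.2464, 0.2800)
After 3 days: (0.2863, 0.1989, 0.2109, 0.3039)
P(in Sunny after 3 days) = 0.3039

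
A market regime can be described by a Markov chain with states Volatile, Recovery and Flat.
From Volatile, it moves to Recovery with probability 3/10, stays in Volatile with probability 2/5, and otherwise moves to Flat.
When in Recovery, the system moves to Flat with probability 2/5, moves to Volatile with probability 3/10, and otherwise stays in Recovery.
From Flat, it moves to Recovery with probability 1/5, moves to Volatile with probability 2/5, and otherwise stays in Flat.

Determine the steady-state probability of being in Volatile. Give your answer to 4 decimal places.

0.3736

Let the stationary distribution be π with π = πP and π_1 + π_2 + π_3 = 1.
π_1 = 0.4·π_1 + 0.3·π_2 + 0.4·π_3
π_2 = 0.3·π_1 + 0.3·π_2 + 0.2·π_3
Solving with the normalization constraint gives π = (0.3736, 0.2637, 0.3626).
So the stationary probability of Volatile is 0.3736.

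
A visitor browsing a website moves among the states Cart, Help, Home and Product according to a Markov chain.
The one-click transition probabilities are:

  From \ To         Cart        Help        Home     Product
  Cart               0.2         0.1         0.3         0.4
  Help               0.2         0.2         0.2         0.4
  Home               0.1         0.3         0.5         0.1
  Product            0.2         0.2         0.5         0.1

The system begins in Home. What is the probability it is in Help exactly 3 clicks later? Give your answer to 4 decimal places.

0.2240

Propagate the distribution vector 3 clicks from Home.
After 0 clicks: (0.0000, 0.0000, 1.0000, 0.0000)
After 1 click: (0.1000, 0.3000, 0.5000, 0.1000)
After 2 clicks: (0.1500, 0.2400, 0.3900, 0.2200)
After 3 clicks: (0.1610, 0.2240, 0.3980, 0.2170)
P(in Help after 3 clicks) = 0.2240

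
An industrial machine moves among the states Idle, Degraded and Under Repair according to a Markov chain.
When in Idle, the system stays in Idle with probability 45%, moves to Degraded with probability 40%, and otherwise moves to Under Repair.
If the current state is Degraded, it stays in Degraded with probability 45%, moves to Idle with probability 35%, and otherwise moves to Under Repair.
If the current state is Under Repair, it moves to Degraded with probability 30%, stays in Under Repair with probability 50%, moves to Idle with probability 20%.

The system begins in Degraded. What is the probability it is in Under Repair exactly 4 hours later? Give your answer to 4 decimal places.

0.2590

Propagate the distribution vector 4 hours from Degraded.
After 0 hours: (0.0000, 1.0000, 0.0000)
After 1 hour: (0.3500, 0.4500, 0.2000)
After 2 hours: (0.3550, 0.4025, 0.2425)
After 3 hours: (0.3491, 0.3959, 0.2550)
After 4 hours: (0.3467, 0.3943, 0.2590)
P(in Under Repair after 4 hours) = 0.2590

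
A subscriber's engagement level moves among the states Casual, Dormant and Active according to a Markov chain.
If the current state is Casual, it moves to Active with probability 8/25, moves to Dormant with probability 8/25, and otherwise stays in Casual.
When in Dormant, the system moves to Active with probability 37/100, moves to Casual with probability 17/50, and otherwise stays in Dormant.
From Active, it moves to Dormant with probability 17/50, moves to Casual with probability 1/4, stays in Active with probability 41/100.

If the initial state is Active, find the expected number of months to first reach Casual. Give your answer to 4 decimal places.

Let t(s) be the expected number of months to first reach Casual from state s, with t(Casual) = 0. Conditioning on the first month:
t(Dormant) = 1 + 0.29·t(Dormant) + 0.37·t(Active)
t(Active) = 1 + 0.34·t(Dormant) + 0.41·t(Active)
Solving: t(Dormant) = 3.2753, t(Active) = 3.5824.
Expected months from Active to Casual: 3.5824.

3.5824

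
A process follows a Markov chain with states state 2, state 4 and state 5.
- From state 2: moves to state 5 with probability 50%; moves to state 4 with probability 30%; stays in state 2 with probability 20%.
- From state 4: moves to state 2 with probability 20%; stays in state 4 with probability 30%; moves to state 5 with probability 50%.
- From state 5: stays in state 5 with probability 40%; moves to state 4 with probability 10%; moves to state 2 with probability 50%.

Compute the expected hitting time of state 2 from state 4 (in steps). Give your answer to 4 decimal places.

Let t(s) be the expected number of steps to first reach state 2 from state s, with t(state 2) = 0. Conditioning on the first step:
t(state 4) = 1 + 0.3·t(state 4) + 0.5·t(state 5)
t(state 5) = 1 + 0.1·t(state 4) + 0.4·t(state 5)
Solving: t(state 4) = 2.9730, t(state 5) = 2.1622.
Expected steps from state 4 to state 2: 2.9730.

2.9730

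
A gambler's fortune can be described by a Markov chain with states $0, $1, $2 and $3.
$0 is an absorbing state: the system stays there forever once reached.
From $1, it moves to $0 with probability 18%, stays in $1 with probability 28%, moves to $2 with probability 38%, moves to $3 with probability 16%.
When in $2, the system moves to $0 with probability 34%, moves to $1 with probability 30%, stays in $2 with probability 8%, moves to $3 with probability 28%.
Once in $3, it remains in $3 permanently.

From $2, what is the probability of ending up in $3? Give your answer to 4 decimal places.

0.4551

Let h(s) be the probability of absorption at $3 starting from transient state s. Then h($3) = 1 and h($0) = 0. By first-step analysis:
h($1) = 0.18·0 + 0.28·h($1) + 0.38·h($2) + 0.16·1
h($2) = 0.34·0 + 0.3·h($1) + 0.08·h($2) + 0.28·1
Solving: h($1) = 0.4624, h($2) = 0.4551.
Starting from $2, the probability is 0.4551.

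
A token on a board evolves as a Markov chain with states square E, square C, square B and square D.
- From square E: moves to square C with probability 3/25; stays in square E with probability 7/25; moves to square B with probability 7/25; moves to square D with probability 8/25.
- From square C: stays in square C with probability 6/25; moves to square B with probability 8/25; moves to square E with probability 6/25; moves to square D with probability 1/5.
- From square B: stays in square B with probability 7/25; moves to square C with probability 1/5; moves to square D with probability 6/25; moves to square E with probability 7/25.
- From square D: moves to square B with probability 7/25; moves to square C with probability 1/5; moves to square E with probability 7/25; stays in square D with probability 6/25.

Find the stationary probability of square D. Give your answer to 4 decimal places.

0.2544

Let the stationary distribution be π with π = πP and π_1 + π_2 + π_3 + π_4 = 1.
π_1 = 0.28·π_1 + 0.24·π_2 + 0.28·π_3 + 0.28·π_4
π_2 = 0.12·π_1 + 0.24·π_2 + 0.2·π_3 + 0.2·π_4
π_3 = 0.28·π_1 + 0.32·π_2 + 0.28·π_3 + 0.28·π_4
Solving with the normalization constraint gives π = (0.2726, 0.1856, 0.2874, 0.2544).
So the stationary probability of square D is 0.2544.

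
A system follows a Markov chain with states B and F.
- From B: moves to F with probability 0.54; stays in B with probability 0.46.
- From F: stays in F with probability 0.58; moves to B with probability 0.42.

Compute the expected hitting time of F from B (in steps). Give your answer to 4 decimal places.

Let t(s) be the expected number of steps to first reach F from state s, with t(F) = 0. Conditioning on the first step:
t(B) = 1 + 0.46·t(B)
Solving: t(B) = 1.8519.
Expected steps from B to F: 1.8519.

1.8519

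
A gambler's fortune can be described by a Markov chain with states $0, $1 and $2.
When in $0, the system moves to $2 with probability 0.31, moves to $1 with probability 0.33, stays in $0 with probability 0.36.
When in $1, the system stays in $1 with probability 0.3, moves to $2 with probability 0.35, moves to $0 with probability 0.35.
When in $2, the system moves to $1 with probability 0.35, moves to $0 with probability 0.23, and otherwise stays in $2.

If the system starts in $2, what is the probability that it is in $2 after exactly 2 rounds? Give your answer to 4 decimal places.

Sum over the intermediate state after 1 round:
P = P($2→$0)·P($0→$2) + P($2→$1)·P($1→$2) + P($2→$2)·P($2→$2)
  = 0.23×0.31 + 0.35×0.35 + 0.42×0.42
  = 0.0713 + 0.1225 + 0.1764 = 0.3702

0.3702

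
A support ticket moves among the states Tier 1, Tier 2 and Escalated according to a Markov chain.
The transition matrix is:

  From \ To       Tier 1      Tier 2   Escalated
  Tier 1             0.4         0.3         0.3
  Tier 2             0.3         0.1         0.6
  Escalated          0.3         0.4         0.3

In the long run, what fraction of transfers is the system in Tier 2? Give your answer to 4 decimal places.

Let the stationary distribution be π with π = πP and π_1 + π_2 + π_3 = 1.
π_1 = 0.4·π_1 + 0.3·π_2 + 0.3·π_3
π_2 = 0.3·π_1 + 0.1·π_2 + 0.4·π_3
Solving with the normalization constraint gives π = (0.3333, 0.2821, 0.3846).
So the stationary probability of Tier 2 is 0.2821.

0.2821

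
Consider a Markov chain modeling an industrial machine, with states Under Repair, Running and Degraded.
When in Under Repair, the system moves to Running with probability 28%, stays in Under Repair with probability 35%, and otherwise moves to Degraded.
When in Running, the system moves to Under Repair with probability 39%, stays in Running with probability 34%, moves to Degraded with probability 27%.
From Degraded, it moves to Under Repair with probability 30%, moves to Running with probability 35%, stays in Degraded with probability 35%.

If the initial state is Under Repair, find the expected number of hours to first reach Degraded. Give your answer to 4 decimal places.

2.9393

Let t(s) be the expected number of hours to first reach Degraded from state s, with t(Degraded) = 0. Conditioning on the first hour:
t(Under Repair) = 1 + 0.35·t(Under Repair) + 0.28·t(Running)
t(Running) = 1 + 0.39·t(Under Repair) + 0.34·t(Running)
Solving: t(Under Repair) = 2.9393, t(Running) = 3.2520.
Expected hours from Under Repair to Degraded: 2.9393.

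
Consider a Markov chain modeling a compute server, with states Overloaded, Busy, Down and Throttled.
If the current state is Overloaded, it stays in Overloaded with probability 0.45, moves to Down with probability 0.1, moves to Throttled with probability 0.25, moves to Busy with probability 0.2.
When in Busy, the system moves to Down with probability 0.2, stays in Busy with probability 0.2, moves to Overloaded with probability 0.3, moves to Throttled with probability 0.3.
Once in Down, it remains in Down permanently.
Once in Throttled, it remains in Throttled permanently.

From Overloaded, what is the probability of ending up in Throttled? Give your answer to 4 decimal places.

Let h(s) be the probability of absorption at Throttled starting from transient state s. Then h(Throttled) = 1 and h(Down) = 0. By first-step analysis:
h(Overloaded) = 0.45·h(Overloaded) + 0.2·h(Busy) + 0.1·0 + 0.25·1
h(Busy) = 0.3·h(Overloaded) + 0.2·h(Busy) + 0.2·0 + 0.3·1
Solving: h(Overloaded) = 0.6842, h(Busy) = 0.6316.
Starting from Overloaded, the probability is 0.6842.

0.6842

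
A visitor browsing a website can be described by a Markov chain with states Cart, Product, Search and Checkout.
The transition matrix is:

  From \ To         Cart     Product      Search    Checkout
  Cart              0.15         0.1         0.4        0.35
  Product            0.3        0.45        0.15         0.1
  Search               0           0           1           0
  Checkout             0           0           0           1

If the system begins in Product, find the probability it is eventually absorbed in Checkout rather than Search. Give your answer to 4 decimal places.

Let h(s) be the probability of absorption at Checkout starting from transient state s. Then h(Checkout) = 1 and h(Search) = 0. By first-step analysis:
h(Cart) = 0.15·h(Cart) + 0.1·h(Product) + 0.4·0 + 0.35·1
h(Product) = 0.3·h(Cart) + 0.45·h(Product) + 0.15·0 + 0.1·1
Solving: h(Cart) = 0.4629, h(Product) = 0.4343.
Starting from Product, the probability is 0.4343.

0.4343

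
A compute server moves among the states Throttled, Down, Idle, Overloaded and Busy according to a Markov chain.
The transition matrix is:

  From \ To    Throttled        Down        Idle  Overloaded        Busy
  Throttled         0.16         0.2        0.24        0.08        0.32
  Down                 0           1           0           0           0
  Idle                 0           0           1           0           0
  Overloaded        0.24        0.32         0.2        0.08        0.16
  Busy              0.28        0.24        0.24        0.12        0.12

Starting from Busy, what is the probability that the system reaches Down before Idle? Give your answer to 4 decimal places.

Let h(s) be the probability of absorption at Down starting from transient state s. Then h(Down) = 1 and h(Idle) = 0. By first-step analysis:
h(Throttled) = 0.16·h(Throttled) + 0.2·1 + 0.24·0 + 0.08·h(Overloaded) + 0.32·h(Busy)
h(Overloaded) = 0.24·h(Throttled) + 0.32·1 + 0.2·0 + 0.08·h(Overloaded) + 0.16·h(Busy)
h(Busy) = 0.28·h(Throttled) + 0.24·1 + 0.24·0 + 0.12·h(Overloaded) + 0.12·h(Busy)
Solving: h(Throttled) = 0.4832, h(Overloaded) = 0.5614, h(Busy) = 0.5030.
Starting from Busy, the probability is 0.5030.

0.5030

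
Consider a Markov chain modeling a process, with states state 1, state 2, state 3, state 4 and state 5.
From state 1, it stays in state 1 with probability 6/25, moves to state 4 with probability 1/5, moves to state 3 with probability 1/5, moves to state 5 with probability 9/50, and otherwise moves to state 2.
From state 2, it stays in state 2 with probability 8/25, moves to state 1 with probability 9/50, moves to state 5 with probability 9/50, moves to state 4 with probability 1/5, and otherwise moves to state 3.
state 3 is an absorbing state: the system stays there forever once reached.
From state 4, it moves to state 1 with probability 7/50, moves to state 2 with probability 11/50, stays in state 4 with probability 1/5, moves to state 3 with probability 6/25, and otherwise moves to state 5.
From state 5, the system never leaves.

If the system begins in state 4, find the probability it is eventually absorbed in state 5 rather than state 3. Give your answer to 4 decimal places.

0.4837

Let h(s) be the probability of absorption at state 5 starting from transient state s. Then h(state 5) = 1 and h(state 3) = 0. By first-step analysis:
h(state 1) = 0.24·h(state 1) + 0.18·h(state 2) + 0.2·0 + 0.2·h(state 4) + 0.18·1
h(state 2) = 0.18·h(state 1) + 0.32·h(state 2) + 0.12·0 + 0.2·h(state 4) + 0.18·1
h(state 4) = 0.14·h(state 1) + 0.22·h(state 2) + 0.24·0 + 0.2·h(state 4) + 0.2·1
Solving: h(state 1) = 0.4913, h(state 2) = 0.5370, h(state 4) = 0.4837.
Starting from state 4, the probability is 0.4837.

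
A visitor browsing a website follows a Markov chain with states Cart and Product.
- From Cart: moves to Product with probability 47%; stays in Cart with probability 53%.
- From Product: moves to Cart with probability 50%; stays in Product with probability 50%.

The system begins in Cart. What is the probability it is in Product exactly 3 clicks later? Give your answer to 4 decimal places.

Propagate the distribution vector 3 clicks from Cart.
After 0 clicks: (1.0000, 0.0000)
After 1 click: (0.5300, 0.4700)
After 2 clicks: (0.5159, 0.4841)
After 3 clicks: (0.5155, 0.4845)
P(in Product after 3 clicks) = 0.4845

0.4845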